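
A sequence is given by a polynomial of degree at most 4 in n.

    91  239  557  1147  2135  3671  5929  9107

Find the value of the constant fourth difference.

Δ: 148, 318, 590, 988, 1536, 2258, 3178
Δ²: 170, 272, 398, 548, 722, 920
Δ³: 102, 126, 150, 174, 198
Δ⁴: 24, 24, 24, 24

24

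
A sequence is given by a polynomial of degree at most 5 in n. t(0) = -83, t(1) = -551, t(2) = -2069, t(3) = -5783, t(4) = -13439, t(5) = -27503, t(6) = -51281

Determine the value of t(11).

-505511

First differences: -468  -1518  -3714  -7656  -14064  -23778
Second differences: -1050  -2196  -3942  -6408  -9714
Third differences: -1146  -1746  -2466  -3306
Fourth differences: -600  -720  -840
Fifth differences: -120  -120
The fifth differences are constant (-120).
-840 − 120 = -960;  -3306 − 960 = -4266;  -9714 − 4266 = -13980;  -23778 − 13980 = -37758;  -51281 − 37758 = -89039
-960 − 120 = -1080;  -4266 − 1080 = -5346;  -13980 − 5346 = -19326;  -37758 − 19326 = -57084;  -89039 − 57084 = -146123
-1080 − 120 = -1200;  -5346 − 1200 = -6546;  -19326 − 6546 = -25872;  -57084 − 25872 = -82956;  -146123 − 82956 = -229079
-1200 − 120 = -1320;  -6546 − 1320 = -7866;  -25872 − 7866 = -33738;  -82956 − 33738 = -116694;  -229079 − 116694 = -345773
-1320 − 120 = -1440;  -7866 − 1440 = -9306;  -33738 − 9306 = -43044;  -116694 − 43044 = -159738;  -345773 − 159738 = -505511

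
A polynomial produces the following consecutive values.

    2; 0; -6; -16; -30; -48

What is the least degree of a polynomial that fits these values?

2

First differences: -2, -6, -10, -14, -18
Second differences: -4, -4, -4, -4
The second differences are constant, so the polynomial has degree 2.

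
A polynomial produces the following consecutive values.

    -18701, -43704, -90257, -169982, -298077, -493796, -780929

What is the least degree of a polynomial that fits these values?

5

-25003, -46553, -79725, -128095, -195719, -287133
-21550, -33172, -48370, -67624, -91414
-11622, -15198, -19254, -23790
-3576, -4056, -4536
-480, -480
The fifth differences are constant, so the polynomial has degree 5.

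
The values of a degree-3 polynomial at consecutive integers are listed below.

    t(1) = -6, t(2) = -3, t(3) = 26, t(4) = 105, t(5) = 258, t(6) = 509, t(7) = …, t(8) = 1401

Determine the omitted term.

882

Using the first 6 terms:
3, 29, 79, 153, 251
26, 50, 74, 98
24, 24, 24
Constant third difference = 24.
Extend forward: 98 + 24 = 122;  251 + 122 = 373;  509 + 373 = 882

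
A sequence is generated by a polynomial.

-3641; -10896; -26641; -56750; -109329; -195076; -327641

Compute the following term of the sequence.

-523986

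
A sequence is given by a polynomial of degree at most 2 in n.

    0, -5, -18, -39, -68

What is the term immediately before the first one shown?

D1: -5  -13  -21  -29
D2: -8  -8  -8
The second differences are constant at -8.
Work back: -5 + 8 = 3;  0 − 3 = -3

-3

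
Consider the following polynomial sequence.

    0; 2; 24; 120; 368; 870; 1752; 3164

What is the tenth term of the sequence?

D1: 2  22  96  248  502  882  1412
D2: 20  74  152  254  380  530
D3: 54  78  102  126  150
D4: 24  24  24  24
Constant fourth difference = 24, so extend:
150 + 24 = 174;  530 + 174 = 704;  1412 + 704 = 2116;  3164 + 2116 = 5280
174 + 24 = 198;  704 + 198 = 902;  2116 + 902 = 3018;  5280 + 3018 = 8298

8298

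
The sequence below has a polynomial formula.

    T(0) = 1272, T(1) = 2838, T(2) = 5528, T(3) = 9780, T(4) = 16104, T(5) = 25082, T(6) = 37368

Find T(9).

101694

Δ: 1566  2690  4252  6324  8978  12286
Δ²: 1124  1562  2072  2654  3308
Δ³: 438  510  582  654
Δ⁴: 72  72  72
The fourth differences are constant (72).
654 + 72 = 726;  3308 + 726 = 4034;  12286 + 4034 = 16320;  37368 + 16320 = 53688
726 + 72 = 798;  4034 + 798 = 4832;  16320 + 4832 = 21152;  53688 + 21152 = 74840
798 + 72 = 870;  4832 + 870 = 5702;  21152 + 5702 = 26854;  74840 + 26854 = 101694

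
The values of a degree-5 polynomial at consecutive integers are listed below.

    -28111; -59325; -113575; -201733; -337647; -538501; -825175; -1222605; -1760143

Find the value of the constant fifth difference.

-360

First differences: -31214, -54250, -88158, -135914, -200854, -286674, -397430, -537538
Second differences: -23036, -33908, -47756, -64940, -85820, -110756, -140108
Third differences: -10872, -13848, -17184, -20880, -24936, -29352
Fourth differences: -2976, -3336, -3696, -4056, -4416
Fifth differences: -360, -360, -360, -360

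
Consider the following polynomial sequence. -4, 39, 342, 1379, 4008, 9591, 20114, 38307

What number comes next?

67764

D1: 43  303  1037  2629  5583  10523  18193
D2: 260  734  1592  2954  4940  7670
D3: 474  858  1362  1986  2730
D4: 384  504  624  744
D5: 120  120  120
Constant fifth difference = 120, so extend:
744 + 120 = 864;  2730 + 864 = 3594;  7670 + 3594 = 11264;  18193 + 11264 = 29457;  38307 + 29457 = 67764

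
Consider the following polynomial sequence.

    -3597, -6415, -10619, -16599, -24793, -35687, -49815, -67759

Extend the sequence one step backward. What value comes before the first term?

First differences: -2818, -4204, -5980, -8194, -10894, -14128, -17944
Second differences: -1386, -1776, -2214, -2700, -3234, -3816
Third differences: -390, -438, -486, -534, -582
Fourth differences: -48, -48, -48, -48
The fourth differences are constant at -48.
Work back: -390 + 48 = -342;  -1386 + 342 = -1044;  -2818 + 1044 = -1774;  -3597 + 1774 = -1823

-1823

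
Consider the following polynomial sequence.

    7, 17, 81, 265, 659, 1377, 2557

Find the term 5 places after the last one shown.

Δ: 10  64  184  394  718  1180
Δ²: 54  120  210  324  462
Δ³: 66  90  114  138
Δ⁴: 24  24  24
Constant fourth difference = 24, so extend:
138 + 24 = 162;  462 + 162 = 624;  1180 + 624 = 1804;  2557 + 1804 = 4361
162 + 24 = 186;  624 + 186 = 810;  1804 + 810 = 2614;  4361 + 2614 = 6975
186 + 24 = 210;  810 + 210 = 1020;  2614 + 1020 = 3634;  6975 + 3634 = 10609
210 + 24 = 234;  1020 + 234 = 1254;  3634 + 1254 = 4888;  10609 + 4888 = 15497
234 + 24 = 258;  1254 + 258 = 1512;  4888 + 1512 = 6400;  15497 + 6400 = 21897

21897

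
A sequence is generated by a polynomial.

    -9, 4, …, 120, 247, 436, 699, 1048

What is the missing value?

Using the last 5 terms:
Δ: 127, 189, 263, 349
Δ²: 62, 74, 86
Δ³: 12, 12
Constant third difference = 12.
Extend backward: 62 − 12 = 50;  127 − 50 = 77;  120 − 77 = 43

43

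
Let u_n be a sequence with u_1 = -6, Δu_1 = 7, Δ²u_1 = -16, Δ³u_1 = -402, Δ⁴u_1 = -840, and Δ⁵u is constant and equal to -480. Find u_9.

Build the table forward from the leading diagonal:
Δ⁵: -480, -480, -480, -480, -480, -480, -480, -480, -480
Δ⁴: -840, -1320, -1800, -2280, -2760, -3240, -3720, -4200, -4680
Δ³: -402, -1242, -2562, -4362, -6642, -9402, -12642, -16362, -20562
Δ²: -16, -418, -1660, -4222, -8584, -15226, -24628, -37270, -53632
Δ: 7, -9, -427, -2087, -6309, -14893, -30119, -54747, -92017
u: -6, 1, -8, -435, -2522, -8831, -23724, -53843, -108590

-108590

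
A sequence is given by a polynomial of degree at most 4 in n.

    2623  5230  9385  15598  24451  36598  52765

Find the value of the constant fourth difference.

First differences: 2607, 4155, 6213, 8853, 12147, 16167
Second differences: 1548, 2058, 2640, 3294, 4020
Third differences: 510, 582, 654, 726
Fourth differences: 72, 72, 72

72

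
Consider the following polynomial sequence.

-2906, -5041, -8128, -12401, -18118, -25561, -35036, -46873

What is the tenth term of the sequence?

-79073

-2135  -3087  -4273  -5717  -7443  -9475  -11837
-952  -1186  -1444  -1726  -2032  -2362
-234  -258  -282  -306  -330
-24  -24  -24  -24
The fourth differences are constant (-24).
-330 − 24 = -354;  -2362 − 354 = -2716;  -11837 − 2716 = -14553;  -46873 − 14553 = -61426
-354 − 24 = -378;  -2716 − 378 = -3094;  -14553 − 3094 = -17647;  -61426 − 17647 = -79073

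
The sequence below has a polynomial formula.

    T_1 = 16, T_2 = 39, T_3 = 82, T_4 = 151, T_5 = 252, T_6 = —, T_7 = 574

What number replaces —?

391

Using the first 5 terms:
D1: 23  43  69  101
D2: 20  26  32
D3: 6  6
Constant third difference = 6.
Extend forward: 32 + 6 = 38;  101 + 38 = 139;  252 + 139 = 391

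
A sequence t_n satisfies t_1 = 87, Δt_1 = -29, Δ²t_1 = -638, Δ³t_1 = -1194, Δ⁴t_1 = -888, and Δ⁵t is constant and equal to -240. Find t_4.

Build the table forward from the leading diagonal:
Δ⁵: -240, -240, -240, -240
Δ⁴: -888, -1128, -1368, -1608
Δ³: -1194, -2082, -3210, -4578
Δ²: -638, -1832, -3914, -7124
Δ: -29, -667, -2499, -6413
t: 87, 58, -609, -3108

-3108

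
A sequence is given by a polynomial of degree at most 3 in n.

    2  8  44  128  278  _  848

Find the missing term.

Using the first 5 terms:
First differences: 6, 36, 84, 150
Second differences: 30, 48, 66
Third differences: 18, 18
Constant third difference = 18.
Extend forward: 66 + 18 = 84;  150 + 84 = 234;  278 + 234 = 512

512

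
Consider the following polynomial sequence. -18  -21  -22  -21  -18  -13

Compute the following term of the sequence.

-6

-3, -1, 1, 3, 5
2, 2, 2, 2
The second differences are constant (2).
5 + 2 = 7;  -13 + 7 = -6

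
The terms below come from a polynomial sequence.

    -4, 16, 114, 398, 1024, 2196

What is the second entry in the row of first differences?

Δ: 20, 98, 284, 626, 1172
Δ²: 78, 186, 342, 546
Δ³: 108, 156, 204
Δ⁴: 48, 48

98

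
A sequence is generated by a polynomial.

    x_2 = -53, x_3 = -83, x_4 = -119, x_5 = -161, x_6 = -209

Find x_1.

First differences: -30  -36  -42  -48
Second differences: -6  -6  -6
The second differences are constant at -6.
Work back: -30 + 6 = -24;  -53 + 24 = -29

-29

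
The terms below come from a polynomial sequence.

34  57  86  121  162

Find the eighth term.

First differences: 23, 29, 35, 41
Second differences: 6, 6, 6
Constant second difference = 6, so extend:
41 + 6 = 47;  162 + 47 = 209
47 + 6 = 53;  209 + 53 = 262
53 + 6 = 59;  262 + 59 = 321

321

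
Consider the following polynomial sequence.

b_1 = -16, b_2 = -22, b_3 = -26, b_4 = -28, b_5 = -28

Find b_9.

-6  -4  -2  0
2  2  2
Constant second difference = 2, so extend:
0 + 2 = 2;  -28 + 2 = -26
2 + 2 = 4;  -26 + 4 = -22
4 + 2 = 6;  -22 + 6 = -16
6 + 2 = 8;  -16 + 8 = -8

-8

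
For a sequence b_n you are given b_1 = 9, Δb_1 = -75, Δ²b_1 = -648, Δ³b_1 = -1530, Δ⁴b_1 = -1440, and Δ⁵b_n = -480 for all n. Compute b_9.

Build the table forward from the leading diagonal:
Fifth differences: -480  -480  -480  -480  -480  -480  -480  -480  -480
Fourth differences: -1440  -1920  -2400  -2880  -3360  -3840  -4320  -4800  -5280
Third differences: -1530  -2970  -4890  -7290  -10170  -13530  -17370  -21690  -26490
Second differences: -648  -2178  -5148  -10038  -17328  -27498  -41028  -58398  -80088
First differences: -75  -723  -2901  -8049  -18087  -35415  -62913  -103941  -162339
b: 9  -66  -789  -3690  -11739  -29826  -65241  -128154  -232095

-232095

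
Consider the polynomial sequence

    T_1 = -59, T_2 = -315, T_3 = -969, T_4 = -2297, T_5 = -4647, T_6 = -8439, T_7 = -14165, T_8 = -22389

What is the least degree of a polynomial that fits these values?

Δ: -256, -654, -1328, -2350, -3792, -5726, -8224
Δ²: -398, -674, -1022, -1442, -1934, -2498
Δ³: -276, -348, -420, -492, -564
Δ⁴: -72, -72, -72, -72
The fourth differences are constant, so the polynomial has degree 4.

4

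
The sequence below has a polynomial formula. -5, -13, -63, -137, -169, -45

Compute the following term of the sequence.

397

D1: -8 , -50 , -74 , -32 , 124
D2: -42 , -24 , 42 , 156
D3: 18 , 66 , 114
D4: 48 , 48
The fourth differences are constant (48).
114 + 48 = 162;  156 + 162 = 318;  124 + 318 = 442;  -45 + 442 = 397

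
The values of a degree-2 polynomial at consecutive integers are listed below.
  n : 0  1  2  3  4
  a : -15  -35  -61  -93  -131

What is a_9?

-411

Δ: -20, -26, -32, -38
Δ²: -6, -6, -6
Second differences constant at -6.
-38 − 6 = -44;  -131 − 44 = -175
-44 − 6 = -50;  -175 − 50 = -225
-50 − 6 = -56;  -225 − 56 = -281
-56 − 6 = -62;  -281 − 62 = -343
-62 − 6 = -68;  -343 − 68 = -411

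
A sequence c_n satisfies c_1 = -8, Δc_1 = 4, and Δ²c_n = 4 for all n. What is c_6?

52

Build the table forward from the leading diagonal:
Δ²: 4, 4, 4, 4, 4, 4
Δ: 4, 8, 12, 16, 20, 24
c: -8, -4, 4, 16, 32, 52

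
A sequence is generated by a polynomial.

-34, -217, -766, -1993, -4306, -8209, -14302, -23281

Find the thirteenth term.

-142546

Δ: -183  -549  -1227  -2313  -3903  -6093  -8979
Δ²: -366  -678  -1086  -1590  -2190  -2886
Δ³: -312  -408  -504  -600  -696
Δ⁴: -96  -96  -96  -96
The fourth differences are constant (-96).
-696 − 96 = -792;  -2886 − 792 = -3678;  -8979 − 3678 = -12657;  -23281 − 12657 = -35938
-792 − 96 = -888;  -3678 − 888 = -4566;  -12657 − 4566 = -17223;  -35938 − 17223 = -53161
-888 − 96 = -984;  -4566 − 984 = -5550;  -17223 − 5550 = -22773;  -53161 − 22773 = -75934
-984 − 96 = -1080;  -5550 − 1080 = -6630;  -22773 − 6630 = -29403;  -75934 − 29403 = -105337
-1080 − 96 = -1176;  -6630 − 1176 = -7806;  -29403 − 7806 = -37209;  -105337 − 37209 = -142546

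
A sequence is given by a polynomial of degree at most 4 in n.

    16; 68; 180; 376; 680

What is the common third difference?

D1: 52, 112, 196, 304
D2: 60, 84, 108
D3: 24, 24

24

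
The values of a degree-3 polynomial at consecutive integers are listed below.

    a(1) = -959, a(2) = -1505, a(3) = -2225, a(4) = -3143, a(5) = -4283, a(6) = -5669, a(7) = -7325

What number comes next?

-9275

Δ: -546 , -720 , -918 , -1140 , -1386 , -1656
Δ²: -174 , -198 , -222 , -246 , -270
Δ³: -24 , -24 , -24 , -24
The third differences are constant (-24).
-270 − 24 = -294;  -1656 − 294 = -1950;  -7325 − 1950 = -9275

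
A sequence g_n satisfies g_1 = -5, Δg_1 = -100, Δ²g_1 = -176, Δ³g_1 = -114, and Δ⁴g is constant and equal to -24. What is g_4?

Build the table forward from the leading diagonal:
Δ⁴: -24, -24, -24, -24
Δ³: -114, -138, -162, -186
Δ²: -176, -290, -428, -590
Δ: -100, -276, -566, -994
g: -5, -105, -381, -947

-947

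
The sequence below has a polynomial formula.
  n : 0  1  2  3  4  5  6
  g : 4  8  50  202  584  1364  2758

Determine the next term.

D1: 4  42  152  382  780  1394
D2: 38  110  230  398  614
D3: 72  120  168  216
D4: 48  48  48
The fourth differences are constant (48).
216 + 48 = 264;  614 + 264 = 878;  1394 + 878 = 2272;  2758 + 2272 = 5030

5030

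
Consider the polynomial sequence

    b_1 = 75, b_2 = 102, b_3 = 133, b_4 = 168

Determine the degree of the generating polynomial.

2

27, 31, 35
4, 4
The second differences are constant, so the polynomial has degree 2.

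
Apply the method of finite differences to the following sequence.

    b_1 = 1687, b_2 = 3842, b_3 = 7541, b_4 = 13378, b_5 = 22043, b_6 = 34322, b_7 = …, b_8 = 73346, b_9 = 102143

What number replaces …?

51097

Using the first 6 terms:
Δ: 2155  3699  5837  8665  12279
Δ²: 1544  2138  2828  3614
Δ³: 594  690  786
Δ⁴: 96  96
Constant fourth difference = 96.
Extend forward: 786 + 96 = 882;  3614 + 882 = 4496;  12279 + 4496 = 16775;  34322 + 16775 = 51097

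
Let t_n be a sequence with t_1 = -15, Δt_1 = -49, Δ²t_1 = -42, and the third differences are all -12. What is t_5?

-511

Build the table forward from the leading diagonal:
D3: -12  -12  -12  -12  -12
D2: -42  -54  -66  -78  -90
D1: -49  -91  -145  -211  -289
t: -15  -64  -155  -300  -511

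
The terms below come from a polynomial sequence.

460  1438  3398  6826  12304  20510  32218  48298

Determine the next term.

D1: 978, 1960, 3428, 5478, 8206, 11708, 16080
D2: 982, 1468, 2050, 2728, 3502, 4372
D3: 486, 582, 678, 774, 870
D4: 96, 96, 96, 96
Fourth differences constant at 96.
870 + 96 = 966;  4372 + 966 = 5338;  16080 + 5338 = 21418;  48298 + 21418 = 69716

69716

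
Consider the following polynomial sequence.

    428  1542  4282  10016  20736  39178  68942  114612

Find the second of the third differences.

Δ: 1114, 2740, 5734, 10720, 18442, 29764, 45670
Δ²: 1626, 2994, 4986, 7722, 11322, 15906
Δ³: 1368, 1992, 2736, 3600, 4584
Δ⁴: 624, 744, 864, 984
Δ⁵: 120, 120, 120

1992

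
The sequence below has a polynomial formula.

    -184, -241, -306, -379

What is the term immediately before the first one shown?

-135

D1: -57, -65, -73
D2: -8, -8
The second differences are constant at -8.
Work back: -57 + 8 = -49;  -184 + 49 = -135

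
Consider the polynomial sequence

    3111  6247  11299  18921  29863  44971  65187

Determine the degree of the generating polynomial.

3136, 5052, 7622, 10942, 15108, 20216
1916, 2570, 3320, 4166, 5108
654, 750, 846, 942
96, 96, 96
The fourth differences are constant, so the polynomial has degree 4.

4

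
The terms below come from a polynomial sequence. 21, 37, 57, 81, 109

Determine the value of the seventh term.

177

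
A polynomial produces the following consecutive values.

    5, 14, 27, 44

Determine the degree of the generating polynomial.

2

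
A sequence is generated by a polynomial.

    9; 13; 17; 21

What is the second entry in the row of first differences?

4

Δ: 4, 4, 4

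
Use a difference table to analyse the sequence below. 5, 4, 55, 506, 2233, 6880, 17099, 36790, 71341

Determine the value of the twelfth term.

-1  51  451  1727  4647  10219  19691  34551
52  400  1276  2920  5572  9472  14860
348  876  1644  2652  3900  5388
528  768  1008  1248  1488
240  240  240  240
Fifth differences constant at 240.
1488 + 240 = 1728;  5388 + 1728 = 7116;  14860 + 7116 = 21976;  34551 + 21976 = 56527;  71341 + 56527 = 127868
1728 + 240 = 1968;  7116 + 1968 = 9084;  21976 + 9084 = 31060;  56527 + 31060 = 87587;  127868 + 87587 = 215455
1968 + 240 = 2208;  9084 + 2208 = 11292;  31060 + 11292 = 42352;  87587 + 42352 = 129939;  215455 + 129939 = 345394

345394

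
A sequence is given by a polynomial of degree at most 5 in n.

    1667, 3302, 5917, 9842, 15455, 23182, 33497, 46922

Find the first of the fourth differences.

D1: 1635, 2615, 3925, 5613, 7727, 10315, 13425
D2: 980, 1310, 1688, 2114, 2588, 3110
D3: 330, 378, 426, 474, 522
D4: 48, 48, 48, 48

48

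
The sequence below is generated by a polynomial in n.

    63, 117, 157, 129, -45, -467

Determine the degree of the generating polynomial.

54, 40, -28, -174, -422
-14, -68, -146, -248
-54, -78, -102
-24, -24
The fourth differences are constant, so the polynomial has degree 4.

4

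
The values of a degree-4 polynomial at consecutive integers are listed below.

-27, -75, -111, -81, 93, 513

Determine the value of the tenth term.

First differences: -48 , -36 , 30 , 174 , 420
Second differences: 12 , 66 , 144 , 246
Third differences: 54 , 78 , 102
Fourth differences: 24 , 24
Constant fourth difference = 24, so extend:
102 + 24 = 126;  246 + 126 = 372;  420 + 372 = 792;  513 + 792 = 1305
126 + 24 = 150;  372 + 150 = 522;  792 + 522 = 1314;  1305 + 1314 = 2619
150 + 24 = 174;  522 + 174 = 696;  1314 + 696 = 2010;  2619 + 2010 = 4629
174 + 24 = 198;  696 + 198 = 894;  2010 + 894 = 2904;  4629 + 2904 = 7533

7533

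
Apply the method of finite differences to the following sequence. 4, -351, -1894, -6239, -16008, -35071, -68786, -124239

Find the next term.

-210484

D1: -355 , -1543 , -4345 , -9769 , -19063 , -33715 , -55453
D2: -1188 , -2802 , -5424 , -9294 , -14652 , -21738
D3: -1614 , -2622 , -3870 , -5358 , -7086
D4: -1008 , -1248 , -1488 , -1728
D5: -240 , -240 , -240
Constant fifth difference = -240, so extend:
-1728 − 240 = -1968;  -7086 − 1968 = -9054;  -21738 − 9054 = -30792;  -55453 − 30792 = -86245;  -124239 − 86245 = -210484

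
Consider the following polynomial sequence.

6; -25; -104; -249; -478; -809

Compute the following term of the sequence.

First differences: -31, -79, -145, -229, -331
Second differences: -48, -66, -84, -102
Third differences: -18, -18, -18
Constant third difference = -18, so extend:
-102 − 18 = -120;  -331 − 120 = -451;  -809 − 451 = -1260

-1260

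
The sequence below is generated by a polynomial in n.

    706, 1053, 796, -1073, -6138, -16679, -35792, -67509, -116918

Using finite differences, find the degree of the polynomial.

5

First differences: 347, -257, -1869, -5065, -10541, -19113, -31717, -49409
Second differences: -604, -1612, -3196, -5476, -8572, -12604, -17692
Third differences: -1008, -1584, -2280, -3096, -4032, -5088
Fourth differences: -576, -696, -816, -936, -1056
Fifth differences: -120, -120, -120, -120
The fifth differences are constant, so the polynomial has degree 5.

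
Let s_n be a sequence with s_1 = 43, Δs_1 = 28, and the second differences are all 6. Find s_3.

105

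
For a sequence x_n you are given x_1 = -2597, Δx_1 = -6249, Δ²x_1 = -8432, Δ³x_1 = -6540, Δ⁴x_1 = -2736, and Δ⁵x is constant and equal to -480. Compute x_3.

-23527

Build the table forward from the leading diagonal:
D5: -480  -480  -480
D4: -2736  -3216  -3696
D3: -6540  -9276  -12492
D2: -8432  -14972  -24248
D1: -6249  -14681  -29653
x: -2597  -8846  -23527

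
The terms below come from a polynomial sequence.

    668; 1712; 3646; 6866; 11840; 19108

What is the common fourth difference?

72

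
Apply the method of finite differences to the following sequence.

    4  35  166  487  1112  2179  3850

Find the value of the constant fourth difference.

24

D1: 31, 131, 321, 625, 1067, 1671
D2: 100, 190, 304, 442, 604
D3: 90, 114, 138, 162
D4: 24, 24, 24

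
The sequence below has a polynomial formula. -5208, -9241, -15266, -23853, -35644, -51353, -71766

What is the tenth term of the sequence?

Δ: -4033  -6025  -8587  -11791  -15709  -20413
Δ²: -1992  -2562  -3204  -3918  -4704
Δ³: -570  -642  -714  -786
Δ⁴: -72  -72  -72
Fourth differences constant at -72.
-786 − 72 = -858;  -4704 − 858 = -5562;  -20413 − 5562 = -25975;  -71766 − 25975 = -97741
-858 − 72 = -930;  -5562 − 930 = -6492;  -25975 − 6492 = -32467;  -97741 − 32467 = -130208
-930 − 72 = -1002;  -6492 − 1002 = -7494;  -32467 − 7494 = -39961;  -130208 − 39961 = -170169

-170169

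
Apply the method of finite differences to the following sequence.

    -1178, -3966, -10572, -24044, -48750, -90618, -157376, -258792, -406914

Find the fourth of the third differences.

-7728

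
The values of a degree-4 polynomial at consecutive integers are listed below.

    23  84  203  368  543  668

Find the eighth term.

408

D1: 61, 119, 165, 175, 125
D2: 58, 46, 10, -50
D3: -12, -36, -60
D4: -24, -24
Constant fourth difference = -24, so extend:
-60 − 24 = -84;  -50 − 84 = -134;  125 − 134 = -9;  668 − 9 = 659
-84 − 24 = -108;  -134 − 108 = -242;  -9 − 242 = -251;  659 − 251 = 408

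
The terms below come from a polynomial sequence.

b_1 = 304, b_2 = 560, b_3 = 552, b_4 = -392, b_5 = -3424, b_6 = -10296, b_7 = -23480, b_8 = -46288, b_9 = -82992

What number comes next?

-138944

D1: 256, -8, -944, -3032, -6872, -13184, -22808, -36704
D2: -264, -936, -2088, -3840, -6312, -9624, -13896
D3: -672, -1152, -1752, -2472, -3312, -4272
D4: -480, -600, -720, -840, -960
D5: -120, -120, -120, -120
Fifth differences constant at -120.
-960 − 120 = -1080;  -4272 − 1080 = -5352;  -13896 − 5352 = -19248;  -36704 − 19248 = -55952;  -82992 − 55952 = -138944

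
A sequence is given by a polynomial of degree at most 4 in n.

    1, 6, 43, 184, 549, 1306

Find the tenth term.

Δ: 5  37  141  365  757
Δ²: 32  104  224  392
Δ³: 72  120  168
Δ⁴: 48  48
The fourth differences are constant (48).
168 + 48 = 216;  392 + 216 = 608;  757 + 608 = 1365;  1306 + 1365 = 2671
216 + 48 = 264;  608 + 264 = 872;  1365 + 872 = 2237;  2671 + 2237 = 4908
264 + 48 = 312;  872 + 312 = 1184;  2237 + 1184 = 3421;  4908 + 3421 = 8329
312 + 48 = 360;  1184 + 360 = 1544;  3421 + 1544 = 4965;  8329 + 4965 = 13294

13294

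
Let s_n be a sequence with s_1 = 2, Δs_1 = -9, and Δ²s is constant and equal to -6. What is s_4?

-43

Build the table forward from the leading diagonal:
Second differences: -6  -6  -6  -6
First differences: -9  -15  -21  -27
s: 2  -7  -22  -43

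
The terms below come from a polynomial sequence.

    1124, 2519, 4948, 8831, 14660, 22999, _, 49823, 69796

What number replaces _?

34484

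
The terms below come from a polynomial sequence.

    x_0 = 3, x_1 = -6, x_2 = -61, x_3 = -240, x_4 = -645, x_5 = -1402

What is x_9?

-11310

-9, -55, -179, -405, -757
-46, -124, -226, -352
-78, -102, -126
-24, -24
Constant fourth difference = -24, so extend:
-126 − 24 = -150;  -352 − 150 = -502;  -757 − 502 = -1259;  -1402 − 1259 = -2661
-150 − 24 = -174;  -502 − 174 = -676;  -1259 − 676 = -1935;  -2661 − 1935 = -4596
-174 − 24 = -198;  -676 − 198 = -874;  -1935 − 874 = -2809;  -4596 − 2809 = -7405
-198 − 24 = -222;  -874 − 222 = -1096;  -2809 − 1096 = -3905;  -7405 − 3905 = -11310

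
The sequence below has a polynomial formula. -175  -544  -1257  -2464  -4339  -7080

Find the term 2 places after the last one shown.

-16072

First differences: -369, -713, -1207, -1875, -2741
Second differences: -344, -494, -668, -866
Third differences: -150, -174, -198
Fourth differences: -24, -24
The fourth differences are constant (-24).
-198 − 24 = -222;  -866 − 222 = -1088;  -2741 − 1088 = -3829;  -7080 − 3829 = -10909
-222 − 24 = -246;  -1088 − 246 = -1334;  -3829 − 1334 = -5163;  -10909 − 5163 = -16072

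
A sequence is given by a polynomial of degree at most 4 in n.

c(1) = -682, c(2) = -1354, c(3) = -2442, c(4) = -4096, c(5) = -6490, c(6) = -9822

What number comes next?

D1: -672 , -1088 , -1654 , -2394 , -3332
D2: -416 , -566 , -740 , -938
D3: -150 , -174 , -198
D4: -24 , -24
The fourth differences are constant (-24).
-198 − 24 = -222;  -938 − 222 = -1160;  -3332 − 1160 = -4492;  -9822 − 4492 = -14314

-14314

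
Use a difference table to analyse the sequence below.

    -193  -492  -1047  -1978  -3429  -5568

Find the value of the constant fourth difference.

D1: -299, -555, -931, -1451, -2139
D2: -256, -376, -520, -688
D3: -120, -144, -168
D4: -24, -24

-24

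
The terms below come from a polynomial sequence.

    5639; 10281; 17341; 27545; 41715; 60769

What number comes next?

85721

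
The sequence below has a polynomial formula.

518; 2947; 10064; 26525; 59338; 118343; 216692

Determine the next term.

371329

2429, 7117, 16461, 32813, 59005, 98349
4688, 9344, 16352, 26192, 39344
4656, 7008, 9840, 13152
2352, 2832, 3312
480, 480
The fifth differences are constant (480).
3312 + 480 = 3792;  13152 + 3792 = 16944;  39344 + 16944 = 56288;  98349 + 56288 = 154637;  216692 + 154637 = 371329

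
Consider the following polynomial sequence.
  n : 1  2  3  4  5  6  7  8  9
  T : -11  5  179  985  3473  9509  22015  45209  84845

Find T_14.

First differences: 16  174  806  2488  6036  12506  23194  39636
Second differences: 158  632  1682  3548  6470  10688  16442
Third differences: 474  1050  1866  2922  4218  5754
Fourth differences: 576  816  1056  1296  1536
Fifth differences: 240  240  240  240
Constant fifth difference = 240, so extend:
1536 + 240 = 1776;  5754 + 1776 = 7530;  16442 + 7530 = 23972;  39636 + 23972 = 63608;  84845 + 63608 = 148453
1776 + 240 = 2016;  7530 + 2016 = 9546;  23972 + 9546 = 33518;  63608 + 33518 = 97126;  148453 + 97126 = 245579
2016 + 240 = 2256;  9546 + 2256 = 11802;  33518 + 11802 = 45320;  97126 + 45320 = 142446;  245579 + 142446 = 388025
2256 + 240 = 2496;  11802 + 2496 = 14298;  45320 + 14298 = 59618;  142446 + 59618 = 202064;  388025 + 202064 = 590089
2496 + 240 = 2736;  14298 + 2736 = 17034;  59618 + 17034 = 76652;  202064 + 76652 = 278716;  590089 + 278716 = 868805

868805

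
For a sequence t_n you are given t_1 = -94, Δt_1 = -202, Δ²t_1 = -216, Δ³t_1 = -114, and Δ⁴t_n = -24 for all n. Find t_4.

Build the table forward from the leading diagonal:
Fourth differences: -24, -24, -24, -24
Third differences: -114, -138, -162, -186
Second differences: -216, -330, -468, -630
First differences: -202, -418, -748, -1216
t: -94, -296, -714, -1462

-1462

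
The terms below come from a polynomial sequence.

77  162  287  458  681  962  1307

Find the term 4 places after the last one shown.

D1: 85, 125, 171, 223, 281, 345
D2: 40, 46, 52, 58, 64
D3: 6, 6, 6, 6
Third differences constant at 6.
64 + 6 = 70;  345 + 70 = 415;  1307 + 415 = 1722
70 + 6 = 76;  415 + 76 = 491;  1722 + 491 = 2213
76 + 6 = 82;  491 + 82 = 573;  2213 + 573 = 2786
82 + 6 = 88;  573 + 88 = 661;  2786 + 661 = 3447

3447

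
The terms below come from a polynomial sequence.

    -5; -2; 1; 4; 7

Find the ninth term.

19

3  3  3  3
Constant first difference = 3, so extend:
7 + 3 = 10
10 + 3 = 13
13 + 3 = 16
16 + 3 = 19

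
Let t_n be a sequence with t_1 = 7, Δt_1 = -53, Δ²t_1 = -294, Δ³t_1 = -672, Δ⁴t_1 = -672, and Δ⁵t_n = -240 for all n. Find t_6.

Build the table forward from the leading diagonal:
D5: -240, -240, -240, -240, -240, -240
D4: -672, -912, -1152, -1392, -1632, -1872
D3: -672, -1344, -2256, -3408, -4800, -6432
D2: -294, -966, -2310, -4566, -7974, -12774
D1: -53, -347, -1313, -3623, -8189, -16163
t: 7, -46, -393, -1706, -5329, -13518

-13518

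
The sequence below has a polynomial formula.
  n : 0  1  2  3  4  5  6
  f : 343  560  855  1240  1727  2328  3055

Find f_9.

6112

D1: 217, 295, 385, 487, 601, 727
D2: 78, 90, 102, 114, 126
D3: 12, 12, 12, 12
Constant third difference = 12, so extend:
126 + 12 = 138;  727 + 138 = 865;  3055 + 865 = 3920
138 + 12 = 150;  865 + 150 = 1015;  3920 + 1015 = 4935
150 + 12 = 162;  1015 + 162 = 1177;  4935 + 1177 = 6112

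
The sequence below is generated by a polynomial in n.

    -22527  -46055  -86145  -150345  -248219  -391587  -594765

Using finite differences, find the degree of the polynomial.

Δ: -23528, -40090, -64200, -97874, -143368, -203178
Δ²: -16562, -24110, -33674, -45494, -59810
Δ³: -7548, -9564, -11820, -14316
Δ⁴: -2016, -2256, -2496
Δ⁵: -240, -240
The fifth differences are constant, so the polynomial has degree 5.

5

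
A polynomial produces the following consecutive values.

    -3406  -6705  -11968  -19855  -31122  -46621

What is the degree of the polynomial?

4

-3299, -5263, -7887, -11267, -15499
-1964, -2624, -3380, -4232
-660, -756, -852
-96, -96
The fourth differences are constant, so the polynomial has degree 4.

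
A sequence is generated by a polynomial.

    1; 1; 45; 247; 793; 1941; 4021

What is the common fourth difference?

72

First differences: 0, 44, 202, 546, 1148, 2080
Second differences: 44, 158, 344, 602, 932
Third differences: 114, 186, 258, 330
Fourth differences: 72, 72, 72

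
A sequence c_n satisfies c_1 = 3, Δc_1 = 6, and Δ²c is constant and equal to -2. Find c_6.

13

Build the table forward from the leading diagonal:
Δ²: -2, -2, -2, -2, -2, -2
Δ: 6, 4, 2, 0, -2, -4
c: 3, 9, 13, 15, 15, 13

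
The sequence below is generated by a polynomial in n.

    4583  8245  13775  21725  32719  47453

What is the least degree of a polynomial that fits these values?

4

Δ: 3662, 5530, 7950, 10994, 14734
Δ²: 1868, 2420, 3044, 3740
Δ³: 552, 624, 696
Δ⁴: 72, 72
The fourth differences are constant, so the polynomial has degree 4.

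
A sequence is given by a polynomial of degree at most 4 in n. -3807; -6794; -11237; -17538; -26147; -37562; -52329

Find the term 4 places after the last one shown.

-2987  -4443  -6301  -8609  -11415  -14767
-1456  -1858  -2308  -2806  -3352
-402  -450  -498  -546
-48  -48  -48
Constant fourth difference = -48, so extend:
-546 − 48 = -594;  -3352 − 594 = -3946;  -14767 − 3946 = -18713;  -52329 − 18713 = -71042
-594 − 48 = -642;  -3946 − 642 = -4588;  -18713 − 4588 = -23301;  -71042 − 23301 = -94343
-642 − 48 = -690;  -4588 − 690 = -5278;  -23301 − 5278 = -28579;  -94343 − 28579 = -122922
-690 − 48 = -738;  -5278 − 738 = -6016;  -28579 − 6016 = -34595;  -122922 − 34595 = -157517

-157517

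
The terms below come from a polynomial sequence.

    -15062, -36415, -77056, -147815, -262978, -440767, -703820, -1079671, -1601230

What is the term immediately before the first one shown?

-5143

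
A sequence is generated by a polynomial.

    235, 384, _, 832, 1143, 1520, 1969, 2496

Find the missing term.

Using the last 5 terms:
D1: 311, 377, 449, 527
D2: 66, 72, 78
D3: 6, 6
Constant third difference = 6.
Extend backward: 66 − 6 = 60;  311 − 60 = 251;  832 − 251 = 581

581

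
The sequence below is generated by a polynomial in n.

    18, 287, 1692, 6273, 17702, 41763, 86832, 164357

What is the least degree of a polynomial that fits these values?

Δ: 269, 1405, 4581, 11429, 24061, 45069, 77525
Δ²: 1136, 3176, 6848, 12632, 21008, 32456
Δ³: 2040, 3672, 5784, 8376, 11448
Δ⁴: 1632, 2112, 2592, 3072
Δ⁵: 480, 480, 480
The fifth differences are constant, so the polynomial has degree 5.

5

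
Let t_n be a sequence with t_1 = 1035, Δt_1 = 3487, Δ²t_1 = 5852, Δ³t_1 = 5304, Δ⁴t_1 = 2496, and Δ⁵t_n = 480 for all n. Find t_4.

34356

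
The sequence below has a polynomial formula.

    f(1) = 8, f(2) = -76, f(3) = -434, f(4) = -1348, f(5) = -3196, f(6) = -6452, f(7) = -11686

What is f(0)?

4

-84, -358, -914, -1848, -3256, -5234
-274, -556, -934, -1408, -1978
-282, -378, -474, -570
-96, -96, -96
The fourth differences are constant at -96.
Work back: -282 + 96 = -186;  -274 + 186 = -88;  -84 + 88 = 4;  8 − 4 = 4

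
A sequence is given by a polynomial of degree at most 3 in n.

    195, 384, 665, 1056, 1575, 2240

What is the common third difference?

18

Δ: 189, 281, 391, 519, 665
Δ²: 92, 110, 128, 146
Δ³: 18, 18, 18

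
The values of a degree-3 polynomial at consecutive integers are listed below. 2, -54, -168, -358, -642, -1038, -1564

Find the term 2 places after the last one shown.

-3078

-56  -114  -190  -284  -396  -526
-58  -76  -94  -112  -130
-18  -18  -18  -18
The third differences are constant (-18).
-130 − 18 = -148;  -526 − 148 = -674;  -1564 − 674 = -2238
-148 − 18 = -166;  -674 − 166 = -840;  -2238 − 840 = -3078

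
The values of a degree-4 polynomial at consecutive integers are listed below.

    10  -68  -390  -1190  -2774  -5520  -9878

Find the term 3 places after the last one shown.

-38204

-78, -322, -800, -1584, -2746, -4358
-244, -478, -784, -1162, -1612
-234, -306, -378, -450
-72, -72, -72
Constant fourth difference = -72, so extend:
-450 − 72 = -522;  -1612 − 522 = -2134;  -4358 − 2134 = -6492;  -9878 − 6492 = -16370
-522 − 72 = -594;  -2134 − 594 = -2728;  -6492 − 2728 = -9220;  -16370 − 9220 = -25590
-594 − 72 = -666;  -2728 − 666 = -3394;  -9220 − 3394 = -12614;  -25590 − 12614 = -38204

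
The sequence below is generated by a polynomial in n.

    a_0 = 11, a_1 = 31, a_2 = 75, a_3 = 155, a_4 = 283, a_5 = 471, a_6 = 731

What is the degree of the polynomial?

3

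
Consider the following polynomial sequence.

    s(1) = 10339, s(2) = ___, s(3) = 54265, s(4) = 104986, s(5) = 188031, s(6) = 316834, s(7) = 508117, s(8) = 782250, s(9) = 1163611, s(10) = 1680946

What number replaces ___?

25362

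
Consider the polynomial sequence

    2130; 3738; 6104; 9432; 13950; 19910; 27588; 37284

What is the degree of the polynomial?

4

Δ: 1608, 2366, 3328, 4518, 5960, 7678, 9696
Δ²: 758, 962, 1190, 1442, 1718, 2018
Δ³: 204, 228, 252, 276, 300
Δ⁴: 24, 24, 24, 24
The fourth differences are constant, so the polynomial has degree 4.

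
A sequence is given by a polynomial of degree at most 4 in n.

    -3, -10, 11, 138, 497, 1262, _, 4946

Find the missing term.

2655

Using the first 6 terms:
D1: -7, 21, 127, 359, 765
D2: 28, 106, 232, 406
D3: 78, 126, 174
D4: 48, 48
Constant fourth difference = 48.
Extend forward: 174 + 48 = 222;  406 + 222 = 628;  765 + 628 = 1393;  1262 + 1393 = 2655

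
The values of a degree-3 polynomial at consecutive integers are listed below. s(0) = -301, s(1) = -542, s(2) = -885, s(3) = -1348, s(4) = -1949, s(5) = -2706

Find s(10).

D1: -241, -343, -463, -601, -757
D2: -102, -120, -138, -156
D3: -18, -18, -18
Constant third difference = -18, so extend:
-156 − 18 = -174;  -757 − 174 = -931;  -2706 − 931 = -3637
-174 − 18 = -192;  -931 − 192 = -1123;  -3637 − 1123 = -4760
-192 − 18 = -210;  -1123 − 210 = -1333;  -4760 − 1333 = -6093
-210 − 18 = -228;  -1333 − 228 = -1561;  -6093 − 1561 = -7654
-228 − 18 = -246;  -1561 − 246 = -1807;  -7654 − 1807 = -9461

-9461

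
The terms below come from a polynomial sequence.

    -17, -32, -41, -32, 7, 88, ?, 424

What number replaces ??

223

Using the first 6 terms:
Δ: -15, -9, 9, 39, 81
Δ²: 6, 18, 30, 42
Δ³: 12, 12, 12
Constant third difference = 12.
Extend forward: 42 + 12 = 54;  81 + 54 = 135;  88 + 135 = 223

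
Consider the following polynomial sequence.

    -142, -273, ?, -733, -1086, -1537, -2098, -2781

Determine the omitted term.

-466

Using the last 5 terms:
-353, -451, -561, -683
-98, -110, -122
-12, -12
Constant third difference = -12.
Extend backward: -98 + 12 = -86;  -353 + 86 = -267;  -733 + 267 = -466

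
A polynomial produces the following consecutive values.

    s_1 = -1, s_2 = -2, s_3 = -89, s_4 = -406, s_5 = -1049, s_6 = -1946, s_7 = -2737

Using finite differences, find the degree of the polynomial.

-1, -87, -317, -643, -897, -791
-86, -230, -326, -254, 106
-144, -96, 72, 360
48, 168, 288
120, 120
The fifth differences are constant, so the polynomial has degree 5.

5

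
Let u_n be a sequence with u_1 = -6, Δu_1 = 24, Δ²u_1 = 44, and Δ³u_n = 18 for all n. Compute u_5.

Build the table forward from the leading diagonal:
D3: 18  18  18  18  18
D2: 44  62  80  98  116
D1: 24  68  130  210  308
u: -6  18  86  216  426

426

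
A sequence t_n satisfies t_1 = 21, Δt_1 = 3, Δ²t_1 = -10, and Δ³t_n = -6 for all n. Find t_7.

-231

Build the table forward from the leading diagonal:
Δ³: -6  -6  -6  -6  -6  -6  -6
Δ²: -10  -16  -22  -28  -34  -40  -46
Δ: 3  -7  -23  -45  -73  -107  -147
t: 21  24  17  -6  -51  -124  -231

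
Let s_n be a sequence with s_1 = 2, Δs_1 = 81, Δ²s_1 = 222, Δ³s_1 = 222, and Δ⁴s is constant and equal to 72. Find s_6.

5207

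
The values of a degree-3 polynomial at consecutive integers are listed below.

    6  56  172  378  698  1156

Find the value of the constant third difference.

D1: 50, 116, 206, 320, 458
D2: 66, 90, 114, 138
D3: 24, 24, 24

24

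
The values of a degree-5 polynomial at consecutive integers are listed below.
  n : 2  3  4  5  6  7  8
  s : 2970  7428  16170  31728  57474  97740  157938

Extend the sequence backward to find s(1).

984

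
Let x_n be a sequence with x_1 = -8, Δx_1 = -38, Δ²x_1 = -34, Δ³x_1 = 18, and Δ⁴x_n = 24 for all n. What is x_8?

Build the table forward from the leading diagonal:
Fourth differences: 24  24  24  24  24  24  24  24
Third differences: 18  42  66  90  114  138  162  186
Second differences: -34  -16  26  92  182  296  434  596
First differences: -38  -72  -88  -62  30  212  508  942
x: -8  -46  -118  -206  -268  -238  -26  482

482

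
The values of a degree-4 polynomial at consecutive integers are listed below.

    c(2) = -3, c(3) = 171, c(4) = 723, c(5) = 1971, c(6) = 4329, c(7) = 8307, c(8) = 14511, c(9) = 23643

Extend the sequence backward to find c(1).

-21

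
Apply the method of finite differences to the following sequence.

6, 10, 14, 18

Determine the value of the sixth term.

4 , 4 , 4
First differences constant at 4.
18 + 4 = 22
22 + 4 = 26

26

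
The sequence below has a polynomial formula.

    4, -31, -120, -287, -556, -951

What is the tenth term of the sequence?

-4271

First differences: -35  -89  -167  -269  -395
Second differences: -54  -78  -102  -126
Third differences: -24  -24  -24
The third differences are constant (-24).
-126 − 24 = -150;  -395 − 150 = -545;  -951 − 545 = -1496
-150 − 24 = -174;  -545 − 174 = -719;  -1496 − 719 = -2215
-174 − 24 = -198;  -719 − 198 = -917;  -2215 − 917 = -3132
-198 − 24 = -222;  -917 − 222 = -1139;  -3132 − 1139 = -4271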